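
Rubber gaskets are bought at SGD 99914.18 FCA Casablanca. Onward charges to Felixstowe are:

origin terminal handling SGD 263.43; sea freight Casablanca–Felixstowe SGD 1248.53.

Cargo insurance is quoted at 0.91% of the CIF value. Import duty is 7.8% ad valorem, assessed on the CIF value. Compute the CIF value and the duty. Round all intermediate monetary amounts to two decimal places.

CIF value: SGD 102357.59; import duty: SGD 7983.89

Let C be the CIF value. C = FCA price + pre-shipment costs + freight + 0.91% × C
C − 0.91% × C = 99914.18 + 263.43 + 1248.53
0.9909 × C = 101426.14
C = 101426.14 / 0.9909 = 102357.59
Insurance premium = 0.91% × 102357.59 = 931.45
Import duty = 102357.59 × 7.8% = 7983.89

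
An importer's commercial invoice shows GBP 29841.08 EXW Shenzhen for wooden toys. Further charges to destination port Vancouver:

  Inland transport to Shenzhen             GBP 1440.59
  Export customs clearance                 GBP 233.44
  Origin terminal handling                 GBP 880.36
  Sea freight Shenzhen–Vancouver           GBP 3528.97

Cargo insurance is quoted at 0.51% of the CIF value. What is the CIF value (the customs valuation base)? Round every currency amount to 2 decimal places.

Let C be the CIF value. C = EXW price + pre-shipment costs + freight + 0.51% × C
C − 0.51% × C = 29841.08 + 1440.59 + 233.44 + 880.36 + 3528.97
0.9949 × C = 35924.44
C = 35924.44 / 0.9949 = 36108.59
Insurance premium = 0.51% × 36108.59 = 184.15

CIF value: GBP 36108.59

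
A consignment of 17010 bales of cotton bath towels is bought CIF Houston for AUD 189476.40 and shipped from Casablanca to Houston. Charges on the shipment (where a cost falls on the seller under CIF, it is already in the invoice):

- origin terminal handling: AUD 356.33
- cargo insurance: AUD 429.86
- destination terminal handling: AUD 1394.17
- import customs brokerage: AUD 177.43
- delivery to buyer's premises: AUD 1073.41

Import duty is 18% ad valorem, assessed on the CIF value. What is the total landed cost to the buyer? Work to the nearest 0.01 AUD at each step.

Total landed cost: AUD 226227.16

CIF: the seller pays costs through ocean freight and marine insurance to the destination port.
Already in the invoice (seller's account under CIF): origin terminal, insurance — exclude.
The CIF price already equals the CIF value: 189476.40
Import duty = 189476.40 × 18% = 34105.75
Buyer bears: destination terminal 1394.17 + brokerage 177.43 + delivery 1073.41 + duty 34105.75 = 36750.76
Landed cost = invoice 189476.40 + 36750.76 = 226227.16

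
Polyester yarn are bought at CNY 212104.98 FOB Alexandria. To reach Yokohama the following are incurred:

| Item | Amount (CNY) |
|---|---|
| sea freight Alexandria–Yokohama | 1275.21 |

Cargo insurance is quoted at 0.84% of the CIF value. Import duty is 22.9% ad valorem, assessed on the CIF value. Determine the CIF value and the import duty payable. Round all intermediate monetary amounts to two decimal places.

CIF value: CNY 215187.77; import duty: CNY 49278.00

Let C be the CIF value. C = FOB price + freight + 0.84% × C
C − 0.84% × C = 212104.98 + 1275.21
0.9916 × C = 213380.19
C = 213380.19 / 0.9916 = 215187.77
Insurance premium = 0.84% × 215187.77 = 1807.58
Import duty = 215187.77 × 22.9% = 49278.00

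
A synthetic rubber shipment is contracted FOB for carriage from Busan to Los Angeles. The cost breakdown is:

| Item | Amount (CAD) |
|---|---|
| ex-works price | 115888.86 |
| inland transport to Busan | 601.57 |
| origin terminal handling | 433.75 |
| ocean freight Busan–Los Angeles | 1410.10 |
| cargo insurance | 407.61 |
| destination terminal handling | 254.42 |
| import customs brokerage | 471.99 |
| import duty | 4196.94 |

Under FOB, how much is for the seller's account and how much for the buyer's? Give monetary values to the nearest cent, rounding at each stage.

Seller: CAD 116924.18; buyer: CAD 6741.06

FOB: the seller bears costs until goods are on board at the origin port; the buyer bears freight, insurance and all costs thereafter.
Seller's account: goods 115888.86 + inland to port 601.57 + origin terminal 433.75 = 116924.18
Buyer's account: freight 1410.10 + insurance 407.61 + destination terminal 254.42 + brokerage 471.99 + duty 4196.94 = 6741.06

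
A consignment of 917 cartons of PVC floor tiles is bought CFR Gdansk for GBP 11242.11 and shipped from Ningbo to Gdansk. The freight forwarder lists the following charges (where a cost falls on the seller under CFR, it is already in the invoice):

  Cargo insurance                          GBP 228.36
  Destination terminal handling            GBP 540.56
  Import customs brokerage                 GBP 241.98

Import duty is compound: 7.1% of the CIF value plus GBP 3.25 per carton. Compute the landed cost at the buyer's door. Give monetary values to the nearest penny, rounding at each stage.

CFR: the seller pays costs through ocean freight to the destination port, but not insurance.
CIF value = CFR price + insurance = 11242.11 + 228.36 = 11470.47
Ad valorem component: 11470.47 × 7.1% = 814.40
Specific component: 917 × 3.25 = 2980.25
Import duty = 814.40 + 2980.25 = 3794.65
Buyer bears: insurance 228.36 + destination terminal 540.56 + brokerage 241.98 + duty 3794.65 = 4805.55
Landed cost = invoice 11242.11 + 4805.55 = 16047.66

Total landed cost: GBP 16047.66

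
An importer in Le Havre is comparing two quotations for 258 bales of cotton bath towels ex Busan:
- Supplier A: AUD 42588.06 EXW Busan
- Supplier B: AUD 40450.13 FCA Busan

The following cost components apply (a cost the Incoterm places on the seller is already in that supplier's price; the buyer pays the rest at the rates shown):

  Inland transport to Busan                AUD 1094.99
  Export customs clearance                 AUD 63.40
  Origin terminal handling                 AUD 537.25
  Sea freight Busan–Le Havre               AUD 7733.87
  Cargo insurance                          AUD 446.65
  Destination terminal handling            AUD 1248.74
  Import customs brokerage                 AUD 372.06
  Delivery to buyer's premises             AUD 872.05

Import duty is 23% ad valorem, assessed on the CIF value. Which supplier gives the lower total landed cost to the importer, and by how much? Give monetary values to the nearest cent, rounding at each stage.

Supplier A (EXW):
CIF value = EXW price + inland to port + export clearance + origin terminal + freight + insurance = 42588.06 + 1094.99 + 63.40 + 537.25 + 7733.87 + 446.65 = 52464.22
Import duty = 52464.22 × 23% = 12066.77
Buyer bears (A): 1094.99 + 63.40 + 537.25 + 7733.87 + 446.65 + 1248.74 + 372.06 + 872.05 = 12369.01
Landed cost (A) = invoice 42588.06 + 12369.01 + duty 12066.77 = 67023.84
Supplier B (FCA):
CIF value = FCA price + origin terminal + freight + insurance = 40450.13 + 537.25 + 7733.87 + 446.65 = 49167.90
Import duty = 49167.90 × 23% = 11308.62
Buyer bears (B): 537.25 + 7733.87 + 446.65 + 1248.74 + 372.06 + 872.05 = 11210.62
Landed cost (B) = invoice 40450.13 + 11210.62 + duty 11308.62 = 62969.37
Difference = |67023.84 − 62969.37| = 4054.47

Supplier B is cheaper by AUD 4054.47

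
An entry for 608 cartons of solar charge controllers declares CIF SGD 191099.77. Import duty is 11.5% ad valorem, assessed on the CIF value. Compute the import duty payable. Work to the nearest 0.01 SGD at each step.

Import duty = 191099.77 × 11.5% = 21976.47

Import duty: SGD 21976.47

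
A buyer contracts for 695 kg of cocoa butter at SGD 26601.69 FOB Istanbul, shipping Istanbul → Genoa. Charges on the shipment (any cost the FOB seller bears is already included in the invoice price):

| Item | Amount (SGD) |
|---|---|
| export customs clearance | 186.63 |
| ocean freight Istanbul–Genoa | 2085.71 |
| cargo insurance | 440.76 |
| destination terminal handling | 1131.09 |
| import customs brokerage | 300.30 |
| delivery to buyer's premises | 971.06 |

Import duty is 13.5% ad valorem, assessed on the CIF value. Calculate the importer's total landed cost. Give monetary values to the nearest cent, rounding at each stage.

Total landed cost: SGD 35462.91

FOB: the seller bears costs until goods are on board at the origin port; the buyer bears freight, insurance and all costs thereafter.
Already in the invoice (seller's account under FOB): export clearance — exclude.
CIF value = FOB price + freight + insurance = 26601.69 + 2085.71 + 440.76 = 29128.16
Import duty = 29128.16 × 13.5% = 3932.30
Buyer bears: freight 2085.71 + insurance 440.76 + destination terminal 1131.09 + brokerage 300.30 + delivery 971.06 + duty 3932.30 = 8861.22
Landed cost = invoice 26601.69 + 8861.22 = 35462.91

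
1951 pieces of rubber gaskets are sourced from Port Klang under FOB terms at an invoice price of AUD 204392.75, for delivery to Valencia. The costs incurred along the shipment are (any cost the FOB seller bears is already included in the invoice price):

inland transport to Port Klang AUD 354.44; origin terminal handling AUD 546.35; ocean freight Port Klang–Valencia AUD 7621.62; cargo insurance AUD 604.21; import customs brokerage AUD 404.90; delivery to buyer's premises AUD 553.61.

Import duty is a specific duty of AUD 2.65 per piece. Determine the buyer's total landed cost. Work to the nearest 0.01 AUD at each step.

Total landed cost: AUD 218747.24

FOB: the seller bears costs until goods are on board at the origin port; the buyer bears freight, insurance and all costs thereafter.
Already in the invoice (seller's account under FOB): inland to port, origin terminal — exclude.
CIF value = FOB price + freight + insurance = 204392.75 + 7621.62 + 604.21 = 212618.58
Import duty = 1951 × 2.65 = 5170.15
Buyer bears: freight 7621.62 + insurance 604.21 + brokerage 404.90 + delivery 553.61 + duty 5170.15 = 14354.49
Landed cost = invoice 204392.75 + 14354.49 = 218747.24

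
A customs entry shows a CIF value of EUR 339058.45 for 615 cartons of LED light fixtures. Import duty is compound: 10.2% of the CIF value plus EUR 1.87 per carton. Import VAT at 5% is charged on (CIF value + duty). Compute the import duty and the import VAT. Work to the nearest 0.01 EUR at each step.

Import duty: EUR 35734.01; import VAT: EUR 18739.62

Ad valorem component: 339058.45 × 10.2% = 34583.96
Specific component: 615 × 1.87 = 1150.05
Import duty = 34583.96 + 1150.05 = 35734.01
VAT base = CIF + duty = 339058.45 + 35734.01 = 374792.46
Import VAT = 374792.46 × 5% = 18739.62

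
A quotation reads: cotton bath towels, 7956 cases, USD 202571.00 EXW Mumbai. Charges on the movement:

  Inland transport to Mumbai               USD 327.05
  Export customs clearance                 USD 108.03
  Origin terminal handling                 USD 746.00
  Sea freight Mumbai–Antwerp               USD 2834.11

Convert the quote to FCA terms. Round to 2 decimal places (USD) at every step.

Not relevant to the conversion: freight, origin terminal — on the buyer under both terms; not part of either seller's price.
From EXW to FCA, the seller additionally bears: inland to port, export clearance.
FCA price = 202571.00 + 327.05 + 108.03 = 203006.08

FCA price: USD 203006.08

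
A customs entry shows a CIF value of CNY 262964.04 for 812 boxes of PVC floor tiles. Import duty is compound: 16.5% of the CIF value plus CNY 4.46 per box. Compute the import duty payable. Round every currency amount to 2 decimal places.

Ad valorem component: 262964.04 × 16.5% = 43389.07
Specific component: 812 × 4.46 = 3621.52
Import duty = 43389.07 + 3621.52 = 47010.59

Import duty: CNY 47010.59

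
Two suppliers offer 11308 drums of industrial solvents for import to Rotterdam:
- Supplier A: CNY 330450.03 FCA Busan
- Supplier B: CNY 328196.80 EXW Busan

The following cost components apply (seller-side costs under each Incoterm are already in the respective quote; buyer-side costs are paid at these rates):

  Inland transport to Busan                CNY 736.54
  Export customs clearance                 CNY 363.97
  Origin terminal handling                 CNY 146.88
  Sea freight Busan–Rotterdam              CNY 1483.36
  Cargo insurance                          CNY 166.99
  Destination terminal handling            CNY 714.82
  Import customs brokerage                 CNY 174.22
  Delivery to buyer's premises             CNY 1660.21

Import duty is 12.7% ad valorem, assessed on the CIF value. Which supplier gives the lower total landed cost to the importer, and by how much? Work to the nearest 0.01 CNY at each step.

Supplier B is cheaper by CNY 1299.11

Supplier A (FCA):
CIF value = FCA price + origin terminal + freight + insurance = 330450.03 + 146.88 + 1483.36 + 166.99 = 332247.26
Import duty = 332247.26 × 12.7% = 42195.40
Buyer bears (A): 146.88 + 1483.36 + 166.99 + 714.82 + 174.22 + 1660.21 = 4346.48
Landed cost (A) = invoice 330450.03 + 4346.48 + duty 42195.40 = 376991.91
Supplier B (EXW):
CIF value = EXW price + inland to port + export clearance + origin terminal + freight + insurance = 328196.80 + 736.54 + 363.97 + 146.88 + 1483.36 + 166.99 = 331094.54
Import duty = 331094.54 × 12.7% = 42049.01
Buyer bears (B): 736.54 + 363.97 + 146.88 + 1483.36 + 166.99 + 714.82 + 174.22 + 1660.21 = 5446.99
Landed cost (B) = invoice 328196.80 + 5446.99 + duty 42049.01 = 375692.80
Difference = |376991.91 − 375692.80| = 1299.11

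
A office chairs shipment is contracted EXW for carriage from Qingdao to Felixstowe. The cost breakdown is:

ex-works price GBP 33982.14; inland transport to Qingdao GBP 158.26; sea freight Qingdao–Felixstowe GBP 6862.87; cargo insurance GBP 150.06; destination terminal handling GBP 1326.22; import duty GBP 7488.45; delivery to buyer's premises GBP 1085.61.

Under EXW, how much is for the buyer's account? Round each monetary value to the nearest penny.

Buyer's account: GBP 17071.47

EXW: the seller makes goods available at their premises; the buyer bears all onward costs.
Seller's account: goods 33982.14 = 33982.14
Buyer's account: inland to port 158.26 + freight 6862.87 + insurance 150.06 + destination terminal 1326.22 + duty 7488.45 + delivery 1085.61 = 17071.47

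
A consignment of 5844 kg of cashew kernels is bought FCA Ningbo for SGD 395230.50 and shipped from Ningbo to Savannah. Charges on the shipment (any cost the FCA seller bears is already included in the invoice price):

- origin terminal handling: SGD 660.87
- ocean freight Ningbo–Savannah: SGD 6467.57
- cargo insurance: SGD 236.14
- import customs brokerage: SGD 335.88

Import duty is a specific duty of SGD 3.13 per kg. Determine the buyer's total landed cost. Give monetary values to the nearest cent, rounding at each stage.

Total landed cost: SGD 421222.68

FCA: the seller delivers export-cleared goods to the carrier; the buyer bears costs from that point.
CIF value = FCA price + origin terminal + freight + insurance = 395230.50 + 660.87 + 6467.57 + 236.14 = 402595.08
Import duty = 5844 × 3.13 = 18291.72
Buyer bears: origin terminal 660.87 + freight 6467.57 + insurance 236.14 + brokerage 335.88 + duty 18291.72 = 25992.18
Landed cost = invoice 395230.50 + 25992.18 = 421222.68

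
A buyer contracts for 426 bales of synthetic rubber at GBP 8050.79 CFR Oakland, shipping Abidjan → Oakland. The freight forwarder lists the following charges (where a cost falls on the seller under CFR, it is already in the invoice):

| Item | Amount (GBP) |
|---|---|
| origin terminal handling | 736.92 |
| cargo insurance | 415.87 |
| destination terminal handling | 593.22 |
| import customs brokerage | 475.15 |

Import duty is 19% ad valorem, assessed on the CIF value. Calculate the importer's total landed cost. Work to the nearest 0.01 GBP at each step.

CFR: the seller pays costs through ocean freight to the destination port, but not insurance.
Already in the invoice (seller's account under CFR): origin terminal — exclude.
CIF value = CFR price + insurance = 8050.79 + 415.87 = 8466.66
Import duty = 8466.66 × 19% = 1608.67
Buyer bears: insurance 415.87 + destination terminal 593.22 + brokerage 475.15 + duty 1608.67 = 3092.91
Landed cost = invoice 8050.79 + 3092.91 = 11143.70

Total landed cost: GBP 11143.70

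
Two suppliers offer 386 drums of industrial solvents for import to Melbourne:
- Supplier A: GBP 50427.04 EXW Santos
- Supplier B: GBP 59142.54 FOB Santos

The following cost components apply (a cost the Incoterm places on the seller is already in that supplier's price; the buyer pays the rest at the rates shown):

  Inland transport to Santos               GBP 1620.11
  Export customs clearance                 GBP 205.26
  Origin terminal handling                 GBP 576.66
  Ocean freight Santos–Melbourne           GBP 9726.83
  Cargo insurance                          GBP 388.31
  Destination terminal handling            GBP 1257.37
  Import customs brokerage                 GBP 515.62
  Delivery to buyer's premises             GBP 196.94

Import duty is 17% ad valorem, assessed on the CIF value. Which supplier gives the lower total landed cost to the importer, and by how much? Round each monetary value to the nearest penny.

Supplier A (EXW):
CIF value = EXW price + inland to port + export clearance + origin terminal + freight + insurance = 50427.04 + 1620.11 + 205.26 + 576.66 + 9726.83 + 388.31 = 62944.21
Import duty = 62944.21 × 17% = 10700.52
Buyer bears (A): 1620.11 + 205.26 + 576.66 + 9726.83 + 388.31 + 1257.37 + 515.62 + 196.94 = 14487.10
Landed cost (A) = invoice 50427.04 + 14487.10 + duty 10700.52 = 75614.66
Supplier B (FOB):
CIF value = FOB price + freight + insurance = 59142.54 + 9726.83 + 388.31 = 69257.68
Import duty = 69257.68 × 17% = 11773.81
Buyer bears (B): 9726.83 + 388.31 + 1257.37 + 515.62 + 196.94 = 12085.07
Landed cost (B) = invoice 59142.54 + 12085.07 + duty 11773.81 = 83001.42
Difference = |75614.66 − 83001.42| = 7386.76

Supplier A is cheaper by GBP 7386.76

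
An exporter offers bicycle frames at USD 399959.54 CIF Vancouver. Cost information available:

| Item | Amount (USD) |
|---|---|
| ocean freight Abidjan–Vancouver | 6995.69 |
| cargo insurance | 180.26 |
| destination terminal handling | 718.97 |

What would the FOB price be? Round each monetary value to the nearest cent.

FOB price: USD 392783.59

Not relevant to the conversion: destination terminal — on the buyer under both terms; not part of either seller's price.
From CIF to FOB, the seller no longer bears: freight, insurance.
FOB price = 399959.54 − 6995.69 − 180.26 = 392783.59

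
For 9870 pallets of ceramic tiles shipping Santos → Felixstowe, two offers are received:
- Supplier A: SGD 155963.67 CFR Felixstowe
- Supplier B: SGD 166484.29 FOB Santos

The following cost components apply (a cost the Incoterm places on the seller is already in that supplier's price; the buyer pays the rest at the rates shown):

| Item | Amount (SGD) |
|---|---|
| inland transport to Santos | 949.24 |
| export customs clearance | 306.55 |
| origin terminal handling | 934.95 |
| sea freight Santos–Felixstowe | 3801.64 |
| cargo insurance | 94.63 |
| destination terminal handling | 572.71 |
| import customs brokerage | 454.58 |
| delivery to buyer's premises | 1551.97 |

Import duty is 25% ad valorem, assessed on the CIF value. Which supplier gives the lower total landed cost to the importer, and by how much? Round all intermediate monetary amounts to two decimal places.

Supplier A (CFR):
CIF value = CFR price + insurance = 155963.67 + 94.63 = 156058.30
Import duty = 156058.30 × 25% = 39014.58
Buyer bears (A): 94.63 + 572.71 + 454.58 + 1551.97 = 2673.89
Landed cost (A) = invoice 155963.67 + 2673.89 + duty 39014.58 = 197652.14
Supplier B (FOB):
CIF value = FOB price + freight + insurance = 166484.29 + 3801.64 + 94.63 = 170380.56
Import duty = 170380.56 × 25% = 42595.14
Buyer bears (B): 3801.64 + 94.63 + 572.71 + 454.58 + 1551.97 = 6475.53
Landed cost (B) = invoice 166484.29 + 6475.53 + duty 42595.14 = 215554.96
Difference = |197652.14 − 215554.96| = 17902.82

Supplier A is cheaper by SGD 17902.82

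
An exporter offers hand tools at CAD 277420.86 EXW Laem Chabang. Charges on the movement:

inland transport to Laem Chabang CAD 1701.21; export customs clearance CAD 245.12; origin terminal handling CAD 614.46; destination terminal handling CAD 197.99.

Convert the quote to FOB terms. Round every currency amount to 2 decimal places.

FOB price: CAD 279981.65

Not relevant to the conversion: destination terminal — on the buyer under both terms; not part of either seller's price.
From EXW to FOB, the seller additionally bears: inland to port, export clearance, origin terminal.
FOB price = 277420.86 + 1701.21 + 245.12 + 614.46 = 279981.65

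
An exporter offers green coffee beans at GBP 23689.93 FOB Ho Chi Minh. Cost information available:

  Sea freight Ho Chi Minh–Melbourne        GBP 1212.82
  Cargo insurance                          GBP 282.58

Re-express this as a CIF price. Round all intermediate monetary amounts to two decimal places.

CIF price: GBP 25185.33

From FOB to CIF, the seller additionally bears: freight, insurance.
CIF price = 23689.93 + 1212.82 + 282.58 = 25185.33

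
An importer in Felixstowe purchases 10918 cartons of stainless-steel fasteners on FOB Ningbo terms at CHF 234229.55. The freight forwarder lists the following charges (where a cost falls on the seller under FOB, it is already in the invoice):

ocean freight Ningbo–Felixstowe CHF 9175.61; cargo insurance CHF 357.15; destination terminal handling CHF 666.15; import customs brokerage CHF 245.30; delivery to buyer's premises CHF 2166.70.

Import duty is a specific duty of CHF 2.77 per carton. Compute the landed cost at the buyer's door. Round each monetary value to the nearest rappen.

Total landed cost: CHF 277083.32

FOB: the seller bears costs until goods are on board at the origin port; the buyer bears freight, insurance and all costs thereafter.
CIF value = FOB price + freight + insurance = 234229.55 + 9175.61 + 357.15 = 243762.31
Import duty = 10918 × 2.77 = 30242.86
Buyer bears: freight 9175.61 + insurance 357.15 + destination terminal 666.15 + brokerage 245.30 + delivery 2166.70 + duty 30242.86 = 42853.77
Landed cost = invoice 234229.55 + 42853.77 = 277083.32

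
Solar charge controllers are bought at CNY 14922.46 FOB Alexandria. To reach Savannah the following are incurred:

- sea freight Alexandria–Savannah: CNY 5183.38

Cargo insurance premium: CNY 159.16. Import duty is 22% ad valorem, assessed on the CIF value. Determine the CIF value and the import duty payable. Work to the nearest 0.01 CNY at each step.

CIF value: CNY 20265.00; import duty: CNY 4458.30

CIF = FOB price + freight + insurance
CIF = 14922.46 + 5183.38 + 159.16 = 20265.00
Import duty = 20265.00 × 22% = 4458.30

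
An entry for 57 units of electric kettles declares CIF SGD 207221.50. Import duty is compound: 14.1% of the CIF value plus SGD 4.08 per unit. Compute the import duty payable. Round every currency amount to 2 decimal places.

Import duty: SGD 29450.79

Ad valorem component: 207221.50 × 14.1% = 29218.23
Specific component: 57 × 4.08 = 232.56
Import duty = 29218.23 + 232.56 = 29450.79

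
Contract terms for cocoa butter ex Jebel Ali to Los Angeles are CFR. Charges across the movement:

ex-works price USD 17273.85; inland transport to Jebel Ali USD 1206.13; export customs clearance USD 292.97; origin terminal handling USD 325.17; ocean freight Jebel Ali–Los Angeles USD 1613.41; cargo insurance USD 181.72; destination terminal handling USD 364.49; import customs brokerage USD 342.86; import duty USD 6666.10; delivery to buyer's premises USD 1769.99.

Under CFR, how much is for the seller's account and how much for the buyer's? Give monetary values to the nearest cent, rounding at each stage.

CFR: the seller pays costs through ocean freight to the destination port, but not insurance.
Seller's account: goods 17273.85 + inland to port 1206.13 + export clearance 292.97 + origin terminal 325.17 + freight 1613.41 = 20711.53
Buyer's account: insurance 181.72 + destination terminal 364.49 + brokerage 342.86 + duty 6666.10 + delivery 1769.99 = 9325.16

Seller: USD 20711.53; buyer: USD 9325.16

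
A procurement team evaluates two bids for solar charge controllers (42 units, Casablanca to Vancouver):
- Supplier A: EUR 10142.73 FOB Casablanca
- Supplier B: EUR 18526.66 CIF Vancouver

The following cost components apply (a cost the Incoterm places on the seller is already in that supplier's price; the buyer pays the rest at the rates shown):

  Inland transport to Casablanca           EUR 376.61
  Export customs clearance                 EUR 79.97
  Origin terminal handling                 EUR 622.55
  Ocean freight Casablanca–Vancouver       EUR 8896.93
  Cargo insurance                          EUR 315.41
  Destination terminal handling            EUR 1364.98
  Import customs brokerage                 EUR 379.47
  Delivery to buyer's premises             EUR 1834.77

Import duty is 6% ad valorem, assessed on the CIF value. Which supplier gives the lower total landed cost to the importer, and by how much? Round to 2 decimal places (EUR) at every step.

Supplier B is cheaper by EUR 878.11

Supplier A (FOB):
CIF value = FOB price + freight + insurance = 10142.73 + 8896.93 + 315.41 = 19355.07
Import duty = 19355.07 × 6% = 1161.30
Buyer bears (A): 8896.93 + 315.41 + 1364.98 + 379.47 + 1834.77 = 12791.56
Landed cost (A) = invoice 10142.73 + 12791.56 + duty 1161.30 = 24095.59
Supplier B (CIF):
The CIF price already equals the CIF value: 18526.66
Import duty = 18526.66 × 6% = 1111.60
Buyer bears (B): 1364.98 + 379.47 + 1834.77 = 3579.22
Landed cost (B) = invoice 18526.66 + 3579.22 + duty 1111.60 = 23217.48
Difference = |24095.59 − 23217.48| = 878.11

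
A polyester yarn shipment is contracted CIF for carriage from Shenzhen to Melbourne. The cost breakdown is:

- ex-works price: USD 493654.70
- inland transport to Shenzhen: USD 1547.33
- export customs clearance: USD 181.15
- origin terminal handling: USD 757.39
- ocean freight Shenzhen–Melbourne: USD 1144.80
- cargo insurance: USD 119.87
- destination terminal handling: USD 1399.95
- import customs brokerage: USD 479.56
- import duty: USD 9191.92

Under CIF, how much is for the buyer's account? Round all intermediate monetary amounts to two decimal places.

Buyer's account: USD 11071.43

CIF: the seller pays costs through ocean freight and marine insurance to the destination port.
Seller's account: goods 493654.70 + inland to port 1547.33 + export clearance 181.15 + origin terminal 757.39 + freight 1144.80 + insurance 119.87 = 497405.24
Buyer's account: destination terminal 1399.95 + brokerage 479.56 + duty 9191.92 = 11071.43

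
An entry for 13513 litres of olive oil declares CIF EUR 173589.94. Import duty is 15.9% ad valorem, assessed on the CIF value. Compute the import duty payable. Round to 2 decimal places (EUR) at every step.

Import duty: EUR 27600.80

Import duty = 173589.94 × 15.9% = 27600.80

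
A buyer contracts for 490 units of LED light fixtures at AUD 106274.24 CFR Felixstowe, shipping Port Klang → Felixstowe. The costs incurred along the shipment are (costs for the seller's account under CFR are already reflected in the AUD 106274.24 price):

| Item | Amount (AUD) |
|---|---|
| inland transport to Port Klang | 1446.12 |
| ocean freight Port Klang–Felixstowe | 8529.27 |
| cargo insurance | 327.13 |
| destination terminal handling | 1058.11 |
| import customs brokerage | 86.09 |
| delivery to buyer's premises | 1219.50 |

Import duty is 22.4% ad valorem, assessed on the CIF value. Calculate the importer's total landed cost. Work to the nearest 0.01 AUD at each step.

Total landed cost: AUD 132843.78

CFR: the seller pays costs through ocean freight to the destination port, but not insurance.
Already in the invoice (seller's account under CFR): inland to port, freight — exclude.
CIF value = CFR price + insurance = 106274.24 + 327.13 = 106601.37
Import duty = 106601.37 × 22.4% = 23878.71
Buyer bears: insurance 327.13 + destination terminal 1058.11 + brokerage 86.09 + delivery 1219.50 + duty 23878.71 = 26569.54
Landed cost = invoice 106274.24 + 26569.54 = 132843.78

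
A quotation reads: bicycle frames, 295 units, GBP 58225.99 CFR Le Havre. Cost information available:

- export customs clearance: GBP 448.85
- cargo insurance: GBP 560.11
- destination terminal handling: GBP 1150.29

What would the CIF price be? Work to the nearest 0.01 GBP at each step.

Not relevant to the conversion: export clearance — on the seller under both CFR and CIF; already in the CFR price and stays in the CIF price. destination terminal — on the buyer under both terms; not part of either seller's price.
From CFR to CIF, the seller additionally bears: insurance.
CIF price = 58225.99 + 560.11 = 58786.10

CIF price: GBP 58786.10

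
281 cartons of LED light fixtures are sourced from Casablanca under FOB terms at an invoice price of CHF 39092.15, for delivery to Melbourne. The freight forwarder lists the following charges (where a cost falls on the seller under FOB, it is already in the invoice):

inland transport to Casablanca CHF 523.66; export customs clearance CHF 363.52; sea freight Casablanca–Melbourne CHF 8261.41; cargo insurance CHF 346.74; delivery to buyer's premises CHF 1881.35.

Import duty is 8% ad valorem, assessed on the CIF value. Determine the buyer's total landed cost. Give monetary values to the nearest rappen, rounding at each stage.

FOB: the seller bears costs until goods are on board at the origin port; the buyer bears freight, insurance and all costs thereafter.
Already in the invoice (seller's account under FOB): inland to port, export clearance — exclude.
CIF value = FOB price + freight + insurance = 39092.15 + 8261.41 + 346.74 = 47700.30
Import duty = 47700.30 × 8% = 3816.02
Buyer bears: freight 8261.41 + insurance 346.74 + delivery 1881.35 + duty 3816.02 = 14305.52
Landed cost = invoice 39092.15 + 14305.52 = 53397.67

Total landed cost: CHF 53397.67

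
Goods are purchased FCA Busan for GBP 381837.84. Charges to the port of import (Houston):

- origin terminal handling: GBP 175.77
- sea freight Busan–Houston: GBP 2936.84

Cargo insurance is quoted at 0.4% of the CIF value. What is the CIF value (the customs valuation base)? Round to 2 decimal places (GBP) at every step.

Let C be the CIF value. C = FCA price + pre-shipment costs + freight + 0.4% × C
C − 0.4% × C = 381837.84 + 175.77 + 2936.84
0.996 × C = 384950.45
C = 384950.45 / 0.996 = 386496.44
Insurance premium = 0.4% × 386496.44 = 1545.99

CIF value: GBP 386496.44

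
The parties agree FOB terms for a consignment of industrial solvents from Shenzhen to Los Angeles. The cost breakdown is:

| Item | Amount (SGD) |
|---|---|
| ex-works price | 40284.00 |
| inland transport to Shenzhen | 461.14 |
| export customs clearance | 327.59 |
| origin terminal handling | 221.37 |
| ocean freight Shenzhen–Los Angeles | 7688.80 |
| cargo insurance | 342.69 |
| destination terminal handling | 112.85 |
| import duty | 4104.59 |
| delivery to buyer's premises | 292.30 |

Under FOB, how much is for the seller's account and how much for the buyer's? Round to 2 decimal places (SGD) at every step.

FOB: the seller bears costs until goods are on board at the origin port; the buyer bears freight, insurance and all costs thereafter.
Seller's account: goods 40284.00 + inland to port 461.14 + export clearance 327.59 + origin terminal 221.37 = 41294.10
Buyer's account: freight 7688.80 + insurance 342.69 + destination terminal 112.85 + duty 4104.59 + delivery 292.30 = 12541.23

Seller: SGD 41294.10; buyer: SGD 12541.23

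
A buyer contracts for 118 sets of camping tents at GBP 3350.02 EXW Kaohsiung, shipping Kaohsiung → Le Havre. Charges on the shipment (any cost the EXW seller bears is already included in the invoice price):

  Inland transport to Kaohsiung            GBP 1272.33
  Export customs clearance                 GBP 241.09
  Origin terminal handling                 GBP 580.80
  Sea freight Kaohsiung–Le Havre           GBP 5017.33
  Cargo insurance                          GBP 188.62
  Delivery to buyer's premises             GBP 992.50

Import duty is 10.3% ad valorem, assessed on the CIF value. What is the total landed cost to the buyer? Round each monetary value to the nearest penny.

EXW: the seller makes goods available at their premises; the buyer bears all onward costs.
CIF value = EXW price + inland to port + export clearance + origin terminal + freight + insurance = 3350.02 + 1272.33 + 241.09 + 580.80 + 5017.33 + 188.62 = 10650.19
Import duty = 10650.19 × 10.3% = 1096.97
Buyer bears: inland to port 1272.33 + export clearance 241.09 + origin terminal 580.80 + freight 5017.33 + insurance 188.62 + delivery 992.50 + duty 1096.97 = 9389.64
Landed cost = invoice 3350.02 + 9389.64 = 12739.66

Total landed cost: GBP 12739.66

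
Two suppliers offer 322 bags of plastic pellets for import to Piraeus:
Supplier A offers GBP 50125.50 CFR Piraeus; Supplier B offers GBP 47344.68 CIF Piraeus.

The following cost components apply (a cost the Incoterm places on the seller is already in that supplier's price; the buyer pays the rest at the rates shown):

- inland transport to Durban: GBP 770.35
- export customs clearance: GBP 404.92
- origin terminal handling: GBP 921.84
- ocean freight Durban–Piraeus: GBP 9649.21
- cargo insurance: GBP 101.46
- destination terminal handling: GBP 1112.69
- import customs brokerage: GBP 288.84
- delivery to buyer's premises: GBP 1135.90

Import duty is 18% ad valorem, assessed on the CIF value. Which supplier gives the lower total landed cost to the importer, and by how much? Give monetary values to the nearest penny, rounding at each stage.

Supplier B is cheaper by GBP 3401.09

Supplier A (CFR):
CIF value = CFR price + insurance = 50125.50 + 101.46 = 50226.96
Import duty = 50226.96 × 18% = 9040.85
Buyer bears (A): 101.46 + 1112.69 + 288.84 + 1135.90 = 2638.89
Landed cost (A) = invoice 50125.50 + 2638.89 + duty 9040.85 = 61805.24
Supplier B (CIF):
The CIF price already equals the CIF value: 47344.68
Import duty = 47344.68 × 18% = 8522.04
Buyer bears (B): 1112.69 + 288.84 + 1135.90 = 2537.43
Landed cost (B) = invoice 47344.68 + 2537.43 + duty 8522.04 = 58404.15
Difference = |61805.24 − 58404.15| = 3401.09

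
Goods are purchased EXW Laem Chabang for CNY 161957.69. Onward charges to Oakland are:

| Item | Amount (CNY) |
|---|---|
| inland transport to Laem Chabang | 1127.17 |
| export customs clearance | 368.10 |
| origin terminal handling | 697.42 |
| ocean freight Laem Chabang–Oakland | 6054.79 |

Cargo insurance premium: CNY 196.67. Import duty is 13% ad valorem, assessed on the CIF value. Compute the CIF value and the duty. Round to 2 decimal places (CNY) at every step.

CIF value: CNY 170401.84; import duty: CNY 22152.24

CIF = EXW price + pre-shipment costs + freight + insurance
CIF = 161957.69 + 1127.17 + 368.10 + 697.42 + 6054.79 + 196.67 = 170401.84
Import duty = 170401.84 × 13% = 22152.24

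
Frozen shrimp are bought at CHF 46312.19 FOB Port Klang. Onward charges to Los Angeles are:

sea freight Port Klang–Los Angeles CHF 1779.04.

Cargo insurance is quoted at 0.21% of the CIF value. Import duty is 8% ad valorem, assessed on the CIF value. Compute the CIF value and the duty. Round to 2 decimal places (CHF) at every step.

CIF value: CHF 48192.43; import duty: CHF 3855.39

Let C be the CIF value. C = FOB price + freight + 0.21% × C
C − 0.21% × C = 46312.19 + 1779.04
0.9979 × C = 48091.23
C = 48091.23 / 0.9979 = 48192.43
Insurance premium = 0.21% × 48192.43 = 101.20
Import duty = 48192.43 × 8% = 3855.39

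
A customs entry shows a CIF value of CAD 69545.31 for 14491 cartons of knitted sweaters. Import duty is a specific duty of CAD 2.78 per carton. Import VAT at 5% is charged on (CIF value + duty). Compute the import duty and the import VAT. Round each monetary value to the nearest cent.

Import duty: CAD 40284.98; import VAT: CAD 5491.51

Import duty = 14491 × 2.78 = 40284.98
VAT base = CIF + duty = 69545.31 + 40284.98 = 109830.29
Import VAT = 109830.29 × 5% = 5491.51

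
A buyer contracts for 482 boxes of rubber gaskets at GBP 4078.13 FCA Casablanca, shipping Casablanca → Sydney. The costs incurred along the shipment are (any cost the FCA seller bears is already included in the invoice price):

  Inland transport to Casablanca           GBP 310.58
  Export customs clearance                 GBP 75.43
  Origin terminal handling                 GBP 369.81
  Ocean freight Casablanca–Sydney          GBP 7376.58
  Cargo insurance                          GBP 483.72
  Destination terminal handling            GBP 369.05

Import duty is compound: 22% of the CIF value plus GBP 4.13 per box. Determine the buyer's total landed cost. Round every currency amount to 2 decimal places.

Total landed cost: GBP 17375.76

FCA: the seller delivers export-cleared goods to the carrier; the buyer bears costs from that point.
Already in the invoice (seller's account under FCA): inland to port, export clearance — exclude.
CIF value = FCA price + origin terminal + freight + insurance = 4078.13 + 369.81 + 7376.58 + 483.72 = 12308.24
Ad valorem component: 12308.24 × 22% = 2707.81
Specific component: 482 × 4.13 = 1990.66
Import duty = 2707.81 + 1990.66 = 4698.47
Buyer bears: origin terminal 369.81 + freight 7376.58 + insurance 483.72 + destination terminal 369.05 + duty 4698.47 = 13297.63
Landed cost = invoice 4078.13 + 13297.63 = 17375.76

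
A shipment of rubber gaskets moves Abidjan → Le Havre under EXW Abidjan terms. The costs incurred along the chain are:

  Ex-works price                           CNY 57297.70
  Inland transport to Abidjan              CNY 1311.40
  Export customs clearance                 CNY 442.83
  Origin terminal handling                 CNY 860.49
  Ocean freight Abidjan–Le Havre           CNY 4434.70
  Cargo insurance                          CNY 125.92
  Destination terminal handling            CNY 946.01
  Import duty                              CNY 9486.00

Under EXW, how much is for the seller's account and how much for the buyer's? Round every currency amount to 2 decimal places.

EXW: the seller makes goods available at their premises; the buyer bears all onward costs.
Seller's account: goods 57297.70 = 57297.70
Buyer's account: inland to port 1311.40 + export clearance 442.83 + origin terminal 860.49 + freight 4434.70 + insurance 125.92 + destination terminal 946.01 + duty 9486.00 = 17607.35

Seller: CNY 57297.70; buyer: CNY 17607.35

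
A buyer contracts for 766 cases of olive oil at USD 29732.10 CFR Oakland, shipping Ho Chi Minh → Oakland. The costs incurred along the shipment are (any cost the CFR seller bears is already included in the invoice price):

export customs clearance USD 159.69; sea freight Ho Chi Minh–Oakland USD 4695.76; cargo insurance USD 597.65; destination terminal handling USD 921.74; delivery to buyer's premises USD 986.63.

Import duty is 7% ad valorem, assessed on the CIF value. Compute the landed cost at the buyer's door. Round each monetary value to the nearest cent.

CFR: the seller pays costs through ocean freight to the destination port, but not insurance.
Already in the invoice (seller's account under CFR): export clearance, freight — exclude.
CIF value = CFR price + insurance = 29732.10 + 597.65 = 30329.75
Import duty = 30329.75 × 7% = 2123.08
Buyer bears: insurance 597.65 + destination terminal 921.74 + delivery 986.63 + duty 2123.08 = 4629.10
Landed cost = invoice 29732.10 + 4629.10 = 34361.20

Total landed cost: USD 34361.20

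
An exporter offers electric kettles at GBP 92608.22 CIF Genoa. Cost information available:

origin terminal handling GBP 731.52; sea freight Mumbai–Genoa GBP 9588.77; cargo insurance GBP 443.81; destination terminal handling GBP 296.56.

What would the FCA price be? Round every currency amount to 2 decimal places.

FCA price: GBP 81844.12

Not relevant to the conversion: destination terminal — on the buyer under both terms; not part of either seller's price.
From CIF to FCA, the seller no longer bears: origin terminal, freight, insurance.
FCA price = 92608.22 − 731.52 − 9588.77 − 443.81 = 81844.12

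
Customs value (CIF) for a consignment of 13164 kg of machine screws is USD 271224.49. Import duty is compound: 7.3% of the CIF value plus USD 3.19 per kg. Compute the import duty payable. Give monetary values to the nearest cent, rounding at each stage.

Ad valorem component: 271224.49 × 7.3% = 19799.39
Specific component: 13164 × 3.19 = 41993.16
Import duty = 19799.39 + 41993.16 = 61792.55

Import duty: USD 61792.55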